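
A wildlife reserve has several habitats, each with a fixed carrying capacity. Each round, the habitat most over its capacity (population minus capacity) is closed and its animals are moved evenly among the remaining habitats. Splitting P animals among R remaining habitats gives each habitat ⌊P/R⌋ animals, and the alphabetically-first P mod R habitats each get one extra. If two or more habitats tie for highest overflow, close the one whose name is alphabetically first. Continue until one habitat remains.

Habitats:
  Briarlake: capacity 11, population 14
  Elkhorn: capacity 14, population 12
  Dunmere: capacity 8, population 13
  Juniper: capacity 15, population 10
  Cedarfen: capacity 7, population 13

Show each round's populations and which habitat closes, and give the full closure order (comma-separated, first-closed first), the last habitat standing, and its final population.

Round 1: Briarlake=14 Cedarfen=13 Dunmere=13 Elkhorn=12 Juniper=10 → close Cedarfen (overflow 6)
  13÷4 = 3 each, +1 to first 1
Round 2: Briarlake=18 Dunmere=16 Elkhorn=15 Juniper=13 → close Dunmere (overflow 8)
  16÷3 = 5 each, +1 to first 1
Round 3: Briarlake=24 Elkhorn=20 Juniper=18 → close Briarlake (overflow 13)
  24÷2 = 12 each, +1 to first 0
Round 4: Elkhorn=32 Juniper=30 → close Elkhorn (overflow 18)
  32÷1 = 32 each, +1 to first 0

Closure order: Cedarfen, Dunmere, Briarlake, Elkhorn
Last habitat: Juniper with 62 animals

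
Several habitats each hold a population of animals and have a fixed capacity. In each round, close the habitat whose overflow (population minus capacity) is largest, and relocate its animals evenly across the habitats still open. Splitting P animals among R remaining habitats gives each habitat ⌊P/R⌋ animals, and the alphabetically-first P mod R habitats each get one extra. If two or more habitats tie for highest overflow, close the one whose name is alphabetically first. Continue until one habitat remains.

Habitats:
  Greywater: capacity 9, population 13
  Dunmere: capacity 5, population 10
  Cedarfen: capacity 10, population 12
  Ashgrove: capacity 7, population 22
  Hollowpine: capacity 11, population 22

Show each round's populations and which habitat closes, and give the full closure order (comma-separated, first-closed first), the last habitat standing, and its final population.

Closure order: Ashgrove, Hollowpine, Dunmere, Cedarfen
Last habitat: Greywater with 79 animals

Round 1: Ashgrove=22 Cedarfen=12 Dunmere=10 Greywater=13 Hollowpine=22 → close Ashgrove (overflow 15)
  22÷4 = 5 each, +1 to first 2
Round 2: Cedarfen=18 Dunmere=16 Greywater=18 Hollowpine=27 → close Hollowpine (overflow 16)
  27÷3 = 9 each, +1 to first 0
Round 3: Cedarfen=27 Dunmere=25 Greywater=27 → close Dunmere (overflow 20)
  25÷2 = 12 each, +1 to first 1
Round 4: Cedarfen=40 Greywater=39 → close Cedarfen (overflow 30)
  40÷1 = 40 each, +1 to first 0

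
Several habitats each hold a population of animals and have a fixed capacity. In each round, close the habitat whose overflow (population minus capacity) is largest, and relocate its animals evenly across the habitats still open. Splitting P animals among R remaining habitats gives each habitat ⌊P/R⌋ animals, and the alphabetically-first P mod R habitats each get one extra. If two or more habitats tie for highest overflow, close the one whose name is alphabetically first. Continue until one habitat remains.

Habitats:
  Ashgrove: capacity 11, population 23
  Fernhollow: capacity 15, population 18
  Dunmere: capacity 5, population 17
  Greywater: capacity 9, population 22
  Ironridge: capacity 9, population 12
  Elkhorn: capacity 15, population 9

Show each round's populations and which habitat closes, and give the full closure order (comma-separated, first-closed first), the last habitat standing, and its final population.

Round 1: Ashgrove=23 Dunmere=17 Elkhorn=9 Fernhollow=18 Greywater=22 Ironridge=12 → close Greywater (overflow 13)
  22÷5 = 4 each, +1 to first 2
Round 2: Ashgrove=28 Dunmere=22 Elkhorn=13 Fernhollow=22 Ironridge=16 → close Ashgrove (overflow 17)
  28÷4 = 7 each, +1 to first 0
Round 3: Dunmere=29 Elkhorn=20 Fernhollow=29 Ironridge=23 → close Dunmere (overflow 24)
  29÷3 = 9 each, +1 to first 2
Round 4: Elkhorn=30 Fernhollow=39 Ironridge=32 → close Fernhollow (overflow 24)
  39÷2 = 19 each, +1 to first 1
Round 5: Elkhorn=50 Ironridge=51 → close Ironridge (overflow 42)
  51÷1 = 51 each, +1 to first 0

Closure order: Greywater, Ashgrove, Dunmere, Fernhollow, Ironridge
Last habitat: Elkhorn with 101 animals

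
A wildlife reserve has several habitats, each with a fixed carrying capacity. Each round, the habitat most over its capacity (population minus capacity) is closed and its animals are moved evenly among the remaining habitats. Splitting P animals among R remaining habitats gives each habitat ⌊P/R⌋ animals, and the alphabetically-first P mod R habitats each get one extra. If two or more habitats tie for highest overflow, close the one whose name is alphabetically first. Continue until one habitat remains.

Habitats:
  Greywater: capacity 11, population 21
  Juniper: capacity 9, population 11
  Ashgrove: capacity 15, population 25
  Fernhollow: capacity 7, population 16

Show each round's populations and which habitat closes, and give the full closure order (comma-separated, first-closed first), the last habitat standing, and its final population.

Closure order: Ashgrove, Fernhollow, Greywater
Last habitat: Juniper with 73 animals

Round 1: Ashgrove=25 Fernhollow=16 Greywater=21 Juniper=11 → close Ashgrove (overflow 10)
  25÷3 = 8 each, +1 to first 1
Round 2: Fernhollow=25 Greywater=29 Juniper=19 → close Fernhollow (overflow 18)
  25÷2 = 12 each, +1 to first 1
Round 3: Greywater=42 Juniper=31 → close Greywater (overflow 31)
  42÷1 = 42 each, +1 to first 0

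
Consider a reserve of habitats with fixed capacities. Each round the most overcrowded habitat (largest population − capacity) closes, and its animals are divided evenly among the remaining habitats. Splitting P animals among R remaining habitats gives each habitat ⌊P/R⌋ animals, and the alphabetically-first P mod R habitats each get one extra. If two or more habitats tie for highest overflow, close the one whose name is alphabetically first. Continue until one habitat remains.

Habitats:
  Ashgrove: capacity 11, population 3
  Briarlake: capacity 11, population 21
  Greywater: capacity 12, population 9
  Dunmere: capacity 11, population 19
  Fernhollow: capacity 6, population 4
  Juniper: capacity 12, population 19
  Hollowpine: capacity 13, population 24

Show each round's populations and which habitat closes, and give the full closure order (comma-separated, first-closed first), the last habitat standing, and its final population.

Closure order: Hollowpine, Briarlake, Dunmere, Juniper, Fernhollow, Greywater
Last habitat: Ashgrove with 99 animals

Round 1: Ashgrove=3 Briarlake=21 Dunmere=19 Fernhollow=4 Greywater=9 Hollowpine=24 Juniper=19 → close Hollowpine (overflow 11)
  24÷6 = 4 each, +1 to first 0
Round 2: Ashgrove=7 Briarlake=25 Dunmere=23 Fernhollow=8 Greywater=13 Juniper=23 → close Briarlake (overflow 14)
  25÷5 = 5 each, +1 to first 0
Round 3: Ashgrove=12 Dunmere=28 Fernhollow=13 Greywater=18 Juniper=28 → close Dunmere (overflow 17)
  28÷4 = 7 each, +1 to first 0
Round 4: Ashgrove=19 Fernhollow=20 Greywater=25 Juniper=35 → close Juniper (overflow 23)
  35÷3 = 11 each, +1 to first 2
Round 5: Ashgrove=31 Fernhollow=32 Greywater=36 → close Fernhollow (overflow 26)
  32÷2 = 16 each, +1 to first 0
Round 6: Ashgrove=47 Greywater=52 → close Greywater (overflow 40)
  52÷1 = 52 each, +1 to first 0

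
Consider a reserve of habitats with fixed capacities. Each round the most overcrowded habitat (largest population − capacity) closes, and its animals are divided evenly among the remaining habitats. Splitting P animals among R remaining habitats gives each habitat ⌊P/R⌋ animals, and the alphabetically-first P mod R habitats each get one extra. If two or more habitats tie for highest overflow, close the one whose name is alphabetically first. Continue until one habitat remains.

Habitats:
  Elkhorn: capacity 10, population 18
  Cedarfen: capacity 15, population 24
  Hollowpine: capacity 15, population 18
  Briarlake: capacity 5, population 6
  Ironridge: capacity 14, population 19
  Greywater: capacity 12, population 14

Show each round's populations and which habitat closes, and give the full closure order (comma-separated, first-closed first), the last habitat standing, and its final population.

Closure order: Cedarfen, Elkhorn, Hollowpine, Greywater, Briarlake
Last habitat: Ironridge with 99 animals

Round 1: Briarlake=6 Cedarfen=24 Elkhorn=18 Greywater=14 Hollowpine=18 Ironridge=19 → close Cedarfen (overflow 9)
  24÷5 = 4 each, +1 to first 4
Round 2: Briarlake=11 Elkhorn=23 Greywater=19 Hollowpine=23 Ironridge=23 → close Elkhorn (overflow 13)
  23÷4 = 5 each, +1 to first 3
Round 3: Briarlake=17 Greywater=25 Hollowpine=29 Ironridge=28 → close Hollowpine (overflow 14)
  29÷3 = 9 each, +1 to first 2
Round 4: Briarlake=27 Greywater=35 Ironridge=37 → close Greywater (overflow 23)
  35÷2 = 17 each, +1 to first 1
Round 5: Briarlake=45 Ironridge=54 → close Briarlake (overflow 40)
  45÷1 = 45 each, +1 to first 0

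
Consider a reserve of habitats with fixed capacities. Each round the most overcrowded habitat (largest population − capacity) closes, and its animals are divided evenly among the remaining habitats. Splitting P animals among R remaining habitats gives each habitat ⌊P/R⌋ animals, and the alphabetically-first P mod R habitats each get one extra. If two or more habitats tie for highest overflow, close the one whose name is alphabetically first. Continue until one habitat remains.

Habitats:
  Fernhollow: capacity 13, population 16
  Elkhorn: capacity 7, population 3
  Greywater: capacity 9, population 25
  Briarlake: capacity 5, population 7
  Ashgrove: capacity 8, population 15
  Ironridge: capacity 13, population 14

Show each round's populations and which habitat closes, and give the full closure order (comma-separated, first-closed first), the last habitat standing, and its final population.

Closure order: Greywater, Ashgrove, Fernhollow, Briarlake, Ironridge
Last habitat: Elkhorn with 80 animals

Round 1: Ashgrove=15 Briarlake=7 Elkhorn=3 Fernhollow=16 Greywater=25 Ironridge=14 → close Greywater (overflow 16)
  25÷5 = 5 each, +1 to first 0
Round 2: Ashgrove=20 Briarlake=12 Elkhorn=8 Fernhollow=21 Ironridge=19 → close Ashgrove (overflow 12)
  20÷4 = 5 each, +1 to first 0
Round 3: Briarlake=17 Elkhorn=13 Fernhollow=26 Ironridge=24 → close Fernhollow (overflow 13)
  26÷3 = 8 each, +1 to first 2
Round 4: Briarlake=26 Elkhorn=22 Ironridge=32 → close Briarlake (overflow 21)
  26÷2 = 13 each, +1 to first 0
Round 5: Elkhorn=35 Ironridge=45 → close Ironridge (overflow 32)
  45÷1 = 45 each, +1 to first 0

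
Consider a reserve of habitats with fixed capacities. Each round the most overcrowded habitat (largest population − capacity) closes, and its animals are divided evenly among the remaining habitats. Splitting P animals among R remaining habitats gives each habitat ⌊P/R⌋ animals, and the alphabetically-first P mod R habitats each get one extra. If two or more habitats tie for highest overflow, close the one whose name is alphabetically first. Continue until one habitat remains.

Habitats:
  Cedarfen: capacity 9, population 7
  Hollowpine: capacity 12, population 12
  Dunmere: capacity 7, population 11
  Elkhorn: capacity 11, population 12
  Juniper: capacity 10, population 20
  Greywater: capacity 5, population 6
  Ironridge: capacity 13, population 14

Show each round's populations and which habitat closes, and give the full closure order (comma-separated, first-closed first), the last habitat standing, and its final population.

Round 1: Cedarfen=7 Dunmere=11 Elkhorn=12 Greywater=6 Hollowpine=12 Ironridge=14 Juniper=20 → close Juniper (overflow 10)
  20÷6 = 3 each, +1 to first 2
Round 2: Cedarfen=11 Dunmere=15 Elkhorn=15 Greywater=9 Hollowpine=15 Ironridge=17 → close Dunmere (overflow 8)
  15÷5 = 3 each, +1 to first 0
Round 3: Cedarfen=14 Elkhorn=18 Greywater=12 Hollowpine=18 Ironridge=20 → close Elkhorn (overflow 7)
  18÷4 = 4 each, +1 to first 2
Round 4: Cedarfen=19 Greywater=17 Hollowpine=22 Ironridge=24 → close Greywater (overflow 12)
  17÷3 = 5 each, +1 to first 2
Round 5: Cedarfen=25 Hollowpine=28 Ironridge=29 → close Cedarfen (overflow 16)
  25÷2 = 12 each, +1 to first 1
Round 6: Hollowpine=41 Ironridge=41 → close Hollowpine (overflow 29)
  41÷1 = 41 each, +1 to first 0

Closure order: Juniper, Dunmere, Elkhorn, Greywater, Cedarfen, Hollowpine
Last habitat: Ironridge with 82 animals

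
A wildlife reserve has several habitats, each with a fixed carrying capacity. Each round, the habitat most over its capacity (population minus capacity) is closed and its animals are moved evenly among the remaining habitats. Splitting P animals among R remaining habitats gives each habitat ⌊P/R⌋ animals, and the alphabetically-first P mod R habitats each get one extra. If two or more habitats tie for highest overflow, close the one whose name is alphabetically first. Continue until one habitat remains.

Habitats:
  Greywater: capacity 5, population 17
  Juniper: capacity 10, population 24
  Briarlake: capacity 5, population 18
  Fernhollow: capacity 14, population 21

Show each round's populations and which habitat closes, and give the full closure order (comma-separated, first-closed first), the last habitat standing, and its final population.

Closure order: Juniper, Briarlake, Greywater
Last habitat: Fernhollow with 80 animals

Round 1: Briarlake=18 Fernhollow=21 Greywater=17 Juniper=24 → close Juniper (overflow 14)
  24÷3 = 8 each, +1 to first 0
Round 2: Briarlake=26 Fernhollow=29 Greywater=25 → close Briarlake (overflow 21)
  26÷2 = 13 each, +1 to first 0
Round 3: Fernhollow=42 Greywater=38 → close Greywater (overflow 33)
  38÷1 = 38 each, +1 to first 0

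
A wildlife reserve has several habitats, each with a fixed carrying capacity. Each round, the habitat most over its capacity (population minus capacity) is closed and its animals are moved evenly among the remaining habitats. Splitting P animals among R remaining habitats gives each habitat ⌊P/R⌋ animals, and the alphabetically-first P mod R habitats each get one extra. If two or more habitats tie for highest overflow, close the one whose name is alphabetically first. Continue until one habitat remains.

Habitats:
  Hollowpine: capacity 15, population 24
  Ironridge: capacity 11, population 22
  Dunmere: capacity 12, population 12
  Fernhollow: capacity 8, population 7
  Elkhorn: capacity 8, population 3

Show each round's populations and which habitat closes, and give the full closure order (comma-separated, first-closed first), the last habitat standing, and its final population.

Closure order: Ironridge, Hollowpine, Dunmere, Fernhollow
Last habitat: Elkhorn with 68 animals

Round 1: Dunmere=12 Elkhorn=3 Fernhollow=7 Hollowpine=24 Ironridge=22 → close Ironridge (overflow 11)
  22÷4 = 5 each, +1 to first 2
Round 2: Dunmere=18 Elkhorn=9 Fernhollow=12 Hollowpine=29 → close Hollowpine (overflow 14)
  29÷3 = 9 each, +1 to first 2
Round 3: Dunmere=28 Elkhorn=19 Fernhollow=21 → close Dunmere (overflow 16)
  28÷2 = 14 each, +1 to first 0
Round 4: Elkhorn=33 Fernhollow=35 → close Fernhollow (overflow 27)
  35÷1 = 35 each, +1 to first 0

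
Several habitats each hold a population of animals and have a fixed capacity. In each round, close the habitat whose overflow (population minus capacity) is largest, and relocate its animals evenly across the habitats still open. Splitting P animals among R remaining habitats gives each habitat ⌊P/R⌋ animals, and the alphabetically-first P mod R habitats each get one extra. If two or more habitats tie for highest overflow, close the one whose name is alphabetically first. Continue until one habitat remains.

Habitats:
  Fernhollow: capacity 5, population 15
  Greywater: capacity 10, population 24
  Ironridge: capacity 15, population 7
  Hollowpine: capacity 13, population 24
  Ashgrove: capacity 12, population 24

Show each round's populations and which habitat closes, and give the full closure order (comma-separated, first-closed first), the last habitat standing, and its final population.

Round 1: Ashgrove=24 Fernhollow=15 Greywater=24 Hollowpine=24 Ironridge=7 → close Greywater (overflow 14)
  24÷4 = 6 each, +1 to first 0
Round 2: Ashgrove=30 Fernhollow=21 Hollowpine=30 Ironridge=13 → close Ashgrove (overflow 18)
  30÷3 = 10 each, +1 to first 0
Round 3: Fernhollow=31 Hollowpine=40 Ironridge=23 → close Hollowpine (overflow 27)
  40÷2 = 20 each, +1 to first 0
Round 4: Fernhollow=51 Ironridge=43 → close Fernhollow (overflow 46)
  51÷1 = 51 each, +1 to first 0

Closure order: Greywater, Ashgrove, Hollowpine, Fernhollow
Last habitat: Ironridge with 94 animals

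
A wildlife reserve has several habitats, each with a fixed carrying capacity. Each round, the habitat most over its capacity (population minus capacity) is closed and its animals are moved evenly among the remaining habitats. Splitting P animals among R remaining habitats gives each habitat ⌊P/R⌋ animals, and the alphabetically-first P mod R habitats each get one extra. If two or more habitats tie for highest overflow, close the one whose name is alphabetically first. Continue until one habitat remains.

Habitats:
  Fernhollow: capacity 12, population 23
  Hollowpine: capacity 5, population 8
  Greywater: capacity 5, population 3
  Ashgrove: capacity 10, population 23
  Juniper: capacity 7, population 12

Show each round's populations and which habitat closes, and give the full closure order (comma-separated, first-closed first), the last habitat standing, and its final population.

Round 1: Ashgrove=23 Fernhollow=23 Greywater=3 Hollowpine=8 Juniper=12 → close Ashgrove (overflow 13)
  23÷4 = 5 each, +1 to first 3
Round 2: Fernhollow=29 Greywater=9 Hollowpine=14 Juniper=17 → close Fernhollow (overflow 17)
  29÷3 = 9 each, +1 to first 2
Round 3: Greywater=19 Hollowpine=24 Juniper=26 → close Hollowpine (overflow 19)
  24÷2 = 12 each, +1 to first 0
Round 4: Greywater=31 Juniper=38 → close Juniper (overflow 31)
  38÷1 = 38 each, +1 to first 0

Closure order: Ashgrove, Fernhollow, Hollowpine, Juniper
Last habitat: Greywater with 69 animals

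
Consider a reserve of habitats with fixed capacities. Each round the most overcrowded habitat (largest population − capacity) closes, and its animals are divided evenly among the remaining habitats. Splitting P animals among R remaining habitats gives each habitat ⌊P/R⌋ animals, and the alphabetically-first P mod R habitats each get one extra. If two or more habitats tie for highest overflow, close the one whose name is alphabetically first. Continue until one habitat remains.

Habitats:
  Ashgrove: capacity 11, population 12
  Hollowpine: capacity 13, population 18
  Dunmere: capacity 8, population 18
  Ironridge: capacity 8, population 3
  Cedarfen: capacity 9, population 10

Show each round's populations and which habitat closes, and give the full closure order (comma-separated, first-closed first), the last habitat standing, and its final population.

Closure order: Dunmere, Hollowpine, Ashgrove, Cedarfen
Last habitat: Ironridge with 61 animals

Round 1: Ashgrove=12 Cedarfen=10 Dunmere=18 Hollowpine=18 Ironridge=3 → close Dunmere (overflow 10)
  18÷4 = 4 each, +1 to first 2
Round 2: Ashgrove=17 Cedarfen=15 Hollowpine=22 Ironridge=7 → close Hollowpine (overflow 9)
  22÷3 = 7 each, +1 to first 1
Round 3: Ashgrove=25 Cedarfen=22 Ironridge=14 → close Ashgrove (overflow 14)
  25÷2 = 12 each, +1 to first 1
Round 4: Cedarfen=35 Ironridge=26 → close Cedarfen (overflow 26)
  35÷1 = 35 each, +1 to first 0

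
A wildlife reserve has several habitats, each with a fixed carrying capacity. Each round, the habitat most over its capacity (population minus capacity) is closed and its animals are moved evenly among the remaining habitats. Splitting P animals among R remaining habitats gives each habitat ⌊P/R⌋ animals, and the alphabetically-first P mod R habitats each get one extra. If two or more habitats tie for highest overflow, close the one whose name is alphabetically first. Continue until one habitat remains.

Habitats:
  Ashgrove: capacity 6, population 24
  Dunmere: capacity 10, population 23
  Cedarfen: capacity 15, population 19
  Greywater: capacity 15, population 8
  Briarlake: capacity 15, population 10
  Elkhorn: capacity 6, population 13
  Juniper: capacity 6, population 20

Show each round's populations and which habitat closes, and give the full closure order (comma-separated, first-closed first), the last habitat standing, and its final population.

Round 1: Ashgrove=24 Briarlake=10 Cedarfen=19 Dunmere=23 Elkhorn=13 Greywater=8 Juniper=20 → close Ashgrove (overflow 18)
  24÷6 = 4 each, +1 to first 0
Round 2: Briarlake=14 Cedarfen=23 Dunmere=27 Elkhorn=17 Greywater=12 Juniper=24 → close Juniper (overflow 18)
  24÷5 = 4 each, +1 to first 4
Round 3: Briarlake=19 Cedarfen=28 Dunmere=32 Elkhorn=22 Greywater=16 → close Dunmere (overflow 22)
  32÷4 = 8 each, +1 to first 0
Round 4: Briarlake=27 Cedarfen=36 Elkhorn=30 Greywater=24 → close Elkhorn (overflow 24)
  30÷3 = 10 each, +1 to first 0
Round 5: Briarlake=37 Cedarfen=46 Greywater=34 → close Cedarfen (overflow 31)
  46÷2 = 23 each, +1 to first 0
Round 6: Briarlake=60 Greywater=57 → close Briarlake (overflow 45)
  60÷1 = 60 each, +1 to first 0

Closure order: Ashgrove, Juniper, Dunmere, Elkhorn, Cedarfen, Briarlake
Last habitat: Greywater with 117 animals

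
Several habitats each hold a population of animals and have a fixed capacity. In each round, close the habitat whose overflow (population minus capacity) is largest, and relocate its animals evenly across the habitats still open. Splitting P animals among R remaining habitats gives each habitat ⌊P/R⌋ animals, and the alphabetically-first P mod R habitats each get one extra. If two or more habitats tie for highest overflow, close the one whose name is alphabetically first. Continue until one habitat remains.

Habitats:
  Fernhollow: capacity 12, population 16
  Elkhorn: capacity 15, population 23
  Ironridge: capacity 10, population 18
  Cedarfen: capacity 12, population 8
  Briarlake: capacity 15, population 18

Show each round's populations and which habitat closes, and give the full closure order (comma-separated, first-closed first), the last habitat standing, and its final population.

Round 1: Briarlake=18 Cedarfen=8 Elkhorn=23 Fernhollow=16 Ironridge=18 → close Elkhorn (overflow 8)
  23÷4 = 5 each, +1 to first 3
Round 2: Briarlake=24 Cedarfen=14 Fernhollow=22 Ironridge=23 → close Ironridge (overflow 13)
  23÷3 = 7 each, +1 to first 2
Round 3: Briarlake=32 Cedarfen=22 Fernhollow=29 → close Briarlake (overflow 17)
  32÷2 = 16 each, +1 to first 0
Round 4: Cedarfen=38 Fernhollow=45 → close Fernhollow (overflow 33)
  45÷1 = 45 each, +1 to first 0

Closure order: Elkhorn, Ironridge, Briarlake, Fernhollow
Last habitat: Cedarfen with 83 animals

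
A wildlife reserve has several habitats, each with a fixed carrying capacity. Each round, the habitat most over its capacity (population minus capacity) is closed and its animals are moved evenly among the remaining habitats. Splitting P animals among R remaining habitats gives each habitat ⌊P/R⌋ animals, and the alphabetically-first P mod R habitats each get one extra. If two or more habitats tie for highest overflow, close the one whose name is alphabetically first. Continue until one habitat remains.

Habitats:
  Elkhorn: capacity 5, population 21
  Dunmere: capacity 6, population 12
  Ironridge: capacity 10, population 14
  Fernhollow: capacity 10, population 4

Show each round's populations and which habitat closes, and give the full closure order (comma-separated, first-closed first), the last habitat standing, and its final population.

Closure order: Elkhorn, Dunmere, Ironridge
Last habitat: Fernhollow with 51 animals

Round 1: Dunmere=12 Elkhorn=21 Fernhollow=4 Ironridge=14 → close Elkhorn (overflow 16)
  21÷3 = 7 each, +1 to first 0
Round 2: Dunmere=19 Fernhollow=11 Ironridge=21 → close Dunmere (overflow 13)
  19÷2 = 9 each, +1 to first 1
Round 3: Fernhollow=21 Ironridge=30 → close Ironridge (overflow 20)
  30÷1 = 30 each, +1 to first 0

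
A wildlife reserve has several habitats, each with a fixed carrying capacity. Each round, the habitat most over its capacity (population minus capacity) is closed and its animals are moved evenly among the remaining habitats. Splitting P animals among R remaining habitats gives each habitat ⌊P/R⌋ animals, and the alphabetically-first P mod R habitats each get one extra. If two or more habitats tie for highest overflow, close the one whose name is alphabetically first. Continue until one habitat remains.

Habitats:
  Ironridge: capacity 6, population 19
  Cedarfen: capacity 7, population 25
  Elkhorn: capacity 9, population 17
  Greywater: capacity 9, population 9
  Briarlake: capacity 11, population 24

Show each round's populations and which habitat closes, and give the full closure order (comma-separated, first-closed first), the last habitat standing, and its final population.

Round 1: Briarlake=24 Cedarfen=25 Elkhorn=17 Greywater=9 Ironridge=19 → close Cedarfen (overflow 18)
  25÷4 = 6 each, +1 to first 1
Round 2: Briarlake=31 Elkhorn=23 Greywater=15 Ironridge=25 → close Briarlake (overflow 20)
  31÷3 = 10 each, +1 to first 1
Round 3: Elkhorn=34 Greywater=25 Ironridge=35 → close Ironridge (overflow 29)
  35÷2 = 17 each, +1 to first 1
Round 4: Elkhorn=52 Greywater=42 → close Elkhorn (overflow 43)
  52÷1 = 52 each, +1 to first 0

Closure order: Cedarfen, Briarlake, Ironridge, Elkhorn
Last habitat: Greywater with 94 animals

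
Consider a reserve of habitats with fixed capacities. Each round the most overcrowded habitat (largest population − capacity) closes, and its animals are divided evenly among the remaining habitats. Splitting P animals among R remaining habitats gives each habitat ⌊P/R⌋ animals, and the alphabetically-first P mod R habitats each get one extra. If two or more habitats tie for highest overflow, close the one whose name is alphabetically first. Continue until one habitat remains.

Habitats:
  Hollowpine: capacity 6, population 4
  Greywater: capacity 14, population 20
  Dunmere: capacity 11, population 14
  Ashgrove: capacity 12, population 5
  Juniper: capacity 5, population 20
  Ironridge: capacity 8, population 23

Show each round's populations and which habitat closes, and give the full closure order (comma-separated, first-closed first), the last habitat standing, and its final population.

Closure order: Ironridge, Juniper, Greywater, Dunmere, Hollowpine
Last habitat: Ashgrove with 86 animals

Round 1: Ashgrove=5 Dunmere=14 Greywater=20 Hollowpine=4 Ironridge=23 Juniper=20 → close Ironridge (overflow 15)
  23÷5 = 4 each, +1 to first 3
Round 2: Ashgrove=10 Dunmere=19 Greywater=25 Hollowpine=8 Juniper=24 → close Juniper (overflow 19)
  24÷4 = 6 each, +1 to first 0
Round 3: Ashgrove=16 Dunmere=25 Greywater=31 Hollowpine=14 → close Greywater (overflow 17)
  31÷3 = 10 each, +1 to first 1
Round 4: Ashgrove=27 Dunmere=35 Hollowpine=24 → close Dunmere (overflow 24)
  35÷2 = 17 each, +1 to first 1
Round 5: Ashgrove=45 Hollowpine=41 → close Hollowpine (overflow 35)
  41÷1 = 41 each, +1 to first 0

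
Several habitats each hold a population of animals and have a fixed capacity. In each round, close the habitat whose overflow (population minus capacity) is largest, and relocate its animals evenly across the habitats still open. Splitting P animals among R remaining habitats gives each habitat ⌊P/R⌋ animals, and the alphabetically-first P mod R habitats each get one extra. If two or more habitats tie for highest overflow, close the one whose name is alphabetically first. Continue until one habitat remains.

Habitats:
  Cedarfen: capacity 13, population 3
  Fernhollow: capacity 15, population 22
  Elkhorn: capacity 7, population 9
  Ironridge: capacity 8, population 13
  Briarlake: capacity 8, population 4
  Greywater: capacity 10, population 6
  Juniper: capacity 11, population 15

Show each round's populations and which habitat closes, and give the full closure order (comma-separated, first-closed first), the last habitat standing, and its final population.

Closure order: Fernhollow, Ironridge, Juniper, Elkhorn, Briarlake, Greywater
Last habitat: Cedarfen with 72 animals

Round 1: Briarlake=4 Cedarfen=3 Elkhorn=9 Fernhollow=22 Greywater=6 Ironridge=13 Juniper=15 → close Fernhollow (overflow 7)
  22÷6 = 3 each, +1 to first 4
Round 2: Briarlake=8 Cedarfen=7 Elkhorn=13 Greywater=10 Ironridge=16 Juniper=18 → close Ironridge (overflow 8)
  16÷5 = 3 each, +1 to first 1
Round 3: Briarlake=12 Cedarfen=10 Elkhorn=16 Greywater=13 Juniper=21 → close Juniper (overflow 10)
  21÷4 = 5 each, +1 to first 1
Round 4: Briarlake=18 Cedarfen=15 Elkhorn=21 Greywater=18 → close Elkhorn (overflow 14)
  21÷3 = 7 each, +1 to first 0
Round 5: Briarlake=25 Cedarfen=22 Greywater=25 → close Briarlake (overflow 17)
  25÷2 = 12 each, +1 to first 1
Round 6: Cedarfen=35 Greywater=37 → close Greywater (overflow 27)
  37÷1 = 37 each, +1 to first 0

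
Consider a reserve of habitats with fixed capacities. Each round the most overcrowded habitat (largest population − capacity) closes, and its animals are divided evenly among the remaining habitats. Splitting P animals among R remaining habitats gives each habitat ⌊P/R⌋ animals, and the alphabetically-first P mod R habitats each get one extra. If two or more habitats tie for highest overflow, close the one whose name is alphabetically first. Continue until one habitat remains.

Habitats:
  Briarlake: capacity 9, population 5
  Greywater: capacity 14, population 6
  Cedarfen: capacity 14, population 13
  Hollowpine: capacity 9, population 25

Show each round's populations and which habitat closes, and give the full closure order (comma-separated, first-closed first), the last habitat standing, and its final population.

Closure order: Hollowpine, Cedarfen, Briarlake
Last habitat: Greywater with 49 animals

Round 1: Briarlake=5 Cedarfen=13 Greywater=6 Hollowpine=25 → close Hollowpine (overflow 16)
  25÷3 = 8 each, +1 to first 1
Round 2: Briarlake=14 Cedarfen=21 Greywater=14 → close Cedarfen (overflow 7)
  21÷2 = 10 each, +1 to first 1
Round 3: Briarlake=25 Greywater=24 → close Briarlake (overflow 16)
  25÷1 = 25 each, +1 to first 0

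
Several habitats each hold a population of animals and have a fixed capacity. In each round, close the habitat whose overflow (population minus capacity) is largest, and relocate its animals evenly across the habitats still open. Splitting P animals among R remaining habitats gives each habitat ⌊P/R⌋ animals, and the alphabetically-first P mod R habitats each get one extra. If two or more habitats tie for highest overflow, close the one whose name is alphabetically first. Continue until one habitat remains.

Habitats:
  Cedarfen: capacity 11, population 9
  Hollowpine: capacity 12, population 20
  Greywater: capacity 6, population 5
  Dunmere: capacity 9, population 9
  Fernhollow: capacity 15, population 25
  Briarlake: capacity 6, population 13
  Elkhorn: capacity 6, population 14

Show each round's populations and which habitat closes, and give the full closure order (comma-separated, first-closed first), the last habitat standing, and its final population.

Round 1: Briarlake=13 Cedarfen=9 Dunmere=9 Elkhorn=14 Fernhollow=25 Greywater=5 Hollowpine=20 → close Fernhollow (overflow 10)
  25÷6 = 4 each, +1 to first 1
Round 2: Briarlake=18 Cedarfen=13 Dunmere=13 Elkhorn=18 Greywater=9 Hollowpine=24 → close Briarlake (overflow 12)
  18÷5 = 3 each, +1 to first 3
Round 3: Cedarfen=17 Dunmere=17 Elkhorn=22 Greywater=12 Hollowpine=27 → close Elkhorn (overflow 16)
  22÷4 = 5 each, +1 to first 2
Round 4: Cedarfen=23 Dunmere=23 Greywater=17 Hollowpine=32 → close Hollowpine (overflow 20)
  32÷3 = 10 each, +1 to first 2
Round 5: Cedarfen=34 Dunmere=34 Greywater=27 → close Dunmere (overflow 25)
  34÷2 = 17 each, +1 to first 0
Round 6: Cedarfen=51 Greywater=44 → close Cedarfen (overflow 40)
  51÷1 = 51 each, +1 to first 0

Closure order: Fernhollow, Briarlake, Elkhorn, Hollowpine, Dunmere, Cedarfen
Last habitat: Greywater with 95 animals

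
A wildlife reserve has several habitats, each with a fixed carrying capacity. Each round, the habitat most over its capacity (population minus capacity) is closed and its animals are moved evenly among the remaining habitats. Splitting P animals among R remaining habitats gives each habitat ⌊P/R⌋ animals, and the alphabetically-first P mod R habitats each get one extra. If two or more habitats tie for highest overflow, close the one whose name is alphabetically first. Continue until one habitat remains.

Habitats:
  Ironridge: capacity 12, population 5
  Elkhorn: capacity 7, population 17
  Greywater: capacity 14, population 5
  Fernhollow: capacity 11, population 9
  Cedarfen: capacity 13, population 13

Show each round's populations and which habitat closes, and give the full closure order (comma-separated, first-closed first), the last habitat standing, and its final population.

Closure order: Elkhorn, Cedarfen, Fernhollow, Ironridge
Last habitat: Greywater with 49 animals

Round 1: Cedarfen=13 Elkhorn=17 Fernhollow=9 Greywater=5 Ironridge=5 → close Elkhorn (overflow 10)
  17÷4 = 4 each, +1 to first 1
Round 2: Cedarfen=18 Fernhollow=13 Greywater=9 Ironridge=9 → close Cedarfen (overflow 5)
  18÷3 = 6 each, +1 to first 0
Round 3: Fernhollow=19 Greywater=15 Ironridge=15 → close Fernhollow (overflow 8)
  19÷2 = 9 each, +1 to first 1
Round 4: Greywater=25 Ironridge=24 → close Ironridge (overflow 12)
  24÷1 = 24 each, +1 to first 0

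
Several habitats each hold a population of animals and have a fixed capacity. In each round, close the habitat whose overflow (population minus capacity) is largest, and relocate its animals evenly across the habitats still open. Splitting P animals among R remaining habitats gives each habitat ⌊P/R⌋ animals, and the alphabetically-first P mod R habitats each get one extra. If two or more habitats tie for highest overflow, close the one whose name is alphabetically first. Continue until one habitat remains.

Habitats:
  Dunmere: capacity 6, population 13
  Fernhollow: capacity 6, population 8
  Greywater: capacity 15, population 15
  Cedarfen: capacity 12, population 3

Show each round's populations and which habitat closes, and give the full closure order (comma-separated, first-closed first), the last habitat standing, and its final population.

Closure order: Dunmere, Fernhollow, Greywater
Last habitat: Cedarfen with 39 animals

Round 1: Cedarfen=3 Dunmere=13 Fernhollow=8 Greywater=15 → close Dunmere (overflow 7)
  13÷3 = 4 each, +1 to first 1
Round 2: Cedarfen=8 Fernhollow=12 Greywater=19 → close Fernhollow (overflow 6)
  12÷2 = 6 each, +1 to first 0
Round 3: Cedarfen=14 Greywater=25 → close Greywater (overflow 10)
  25÷1 = 25 each, +1 to first 0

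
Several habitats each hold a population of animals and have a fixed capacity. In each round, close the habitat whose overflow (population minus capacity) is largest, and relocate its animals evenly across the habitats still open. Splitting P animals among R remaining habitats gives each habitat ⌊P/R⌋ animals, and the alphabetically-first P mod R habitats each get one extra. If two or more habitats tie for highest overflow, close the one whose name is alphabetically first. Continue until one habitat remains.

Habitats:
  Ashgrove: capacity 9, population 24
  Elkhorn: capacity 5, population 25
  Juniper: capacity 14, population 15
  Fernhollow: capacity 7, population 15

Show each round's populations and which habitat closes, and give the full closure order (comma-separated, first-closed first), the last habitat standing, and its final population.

Round 1: Ashgrove=24 Elkhorn=25 Fernhollow=15 Juniper=15 → close Elkhorn (overflow 20)
  25÷3 = 8 each, +1 to first 1
Round 2: Ashgrove=33 Fernhollow=23 Juniper=23 → close Ashgrove (overflow 24)
  33÷2 = 16 each, +1 to first 1
Round 3: Fernhollow=40 Juniper=39 → close Fernhollow (overflow 33)
  40÷1 = 40 each, +1 to first 0

Closure order: Elkhorn, Ashgrove, Fernhollow
Last habitat: Juniper with 79 animals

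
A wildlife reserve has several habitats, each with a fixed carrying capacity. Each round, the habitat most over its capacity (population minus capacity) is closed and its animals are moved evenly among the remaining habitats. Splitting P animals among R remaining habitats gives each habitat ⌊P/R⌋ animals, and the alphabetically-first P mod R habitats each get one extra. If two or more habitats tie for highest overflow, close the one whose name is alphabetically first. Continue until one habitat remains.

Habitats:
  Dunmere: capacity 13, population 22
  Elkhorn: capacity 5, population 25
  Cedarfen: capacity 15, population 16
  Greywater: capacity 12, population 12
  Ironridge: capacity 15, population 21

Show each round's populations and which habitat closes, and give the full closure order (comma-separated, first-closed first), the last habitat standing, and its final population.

Closure order: Elkhorn, Dunmere, Ironridge, Cedarfen
Last habitat: Greywater with 96 animals

Round 1: Cedarfen=16 Dunmere=22 Elkhorn=25 Greywater=12 Ironridge=21 → close Elkhorn (overflow 20)
  25÷4 = 6 each, +1 to first 1
Round 2: Cedarfen=23 Dunmere=28 Greywater=18 Ironridge=27 → close Dunmere (overflow 15)
  28÷3 = 9 each, +1 to first 1
Round 3: Cedarfen=33 Greywater=27 Ironridge=36 → close Ironridge (overflow 21)
  36÷2 = 18 each, +1 to first 0
Round 4: Cedarfen=51 Greywater=45 → close Cedarfen (overflow 36)
  51÷1 = 51 each, +1 to first 0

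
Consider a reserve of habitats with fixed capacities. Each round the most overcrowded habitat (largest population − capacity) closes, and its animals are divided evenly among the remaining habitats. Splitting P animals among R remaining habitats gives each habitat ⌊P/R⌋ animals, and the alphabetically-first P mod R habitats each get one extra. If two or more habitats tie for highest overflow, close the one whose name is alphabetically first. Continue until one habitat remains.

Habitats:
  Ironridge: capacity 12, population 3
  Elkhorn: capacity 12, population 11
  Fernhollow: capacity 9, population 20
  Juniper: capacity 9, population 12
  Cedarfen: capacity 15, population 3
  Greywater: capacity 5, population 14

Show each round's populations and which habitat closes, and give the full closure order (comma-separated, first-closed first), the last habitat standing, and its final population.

Round 1: Cedarfen=3 Elkhorn=11 Fernhollow=20 Greywater=14 Ironridge=3 Juniper=12 → close Fernhollow (overflow 11)
  20÷5 = 4 each, +1 to first 0
Round 2: Cedarfen=7 Elkhorn=15 Greywater=18 Ironridge=7 Juniper=16 → close Greywater (overflow 13)
  18÷4 = 4 each, +1 to first 2
Round 3: Cedarfen=12 Elkhorn=20 Ironridge=11 Juniper=20 → close Juniper (overflow 11)
  20÷3 = 6 each, +1 to first 2
Round 4: Cedarfen=19 Elkhorn=27 Ironridge=17 → close Elkhorn (overflow 15)
  27÷2 = 13 each, +1 to first 1
Round 5: Cedarfen=33 Ironridge=30 → close Cedarfen (overflow 18)
  33÷1 = 33 each, +1 to first 0

Closure order: Fernhollow, Greywater, Juniper, Elkhorn, Cedarfen
Last habitat: Ironridge with 63 animals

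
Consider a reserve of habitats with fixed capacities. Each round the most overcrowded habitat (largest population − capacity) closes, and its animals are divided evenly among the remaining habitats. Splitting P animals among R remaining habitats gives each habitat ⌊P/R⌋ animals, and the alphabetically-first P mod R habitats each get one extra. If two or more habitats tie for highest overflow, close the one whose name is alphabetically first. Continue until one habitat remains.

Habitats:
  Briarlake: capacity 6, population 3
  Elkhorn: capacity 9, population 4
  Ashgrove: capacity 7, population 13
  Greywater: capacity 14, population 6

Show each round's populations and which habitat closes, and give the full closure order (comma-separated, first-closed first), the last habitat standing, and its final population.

Closure order: Ashgrove, Briarlake, Elkhorn
Last habitat: Greywater with 26 animals

Round 1: Ashgrove=13 Briarlake=3 Elkhorn=4 Greywater=6 → close Ashgrove (overflow 6)
  13÷3 = 4 each, +1 to first 1
Round 2: Briarlake=8 Elkhorn=8 Greywater=10 → close Briarlake (overflow 2)
  8÷2 = 4 each, +1 to first 0
Round 3: Elkhorn=12 Greywater=14 → close Elkhorn (overflow 3)
  12÷1 = 12 each, +1 to first 0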